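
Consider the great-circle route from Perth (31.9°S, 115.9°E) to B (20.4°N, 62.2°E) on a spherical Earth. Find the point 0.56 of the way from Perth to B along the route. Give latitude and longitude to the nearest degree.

Write both endpoints as unit vectors p₁, p₂ with components (cos φ cos λ, cos φ sin λ, sin φ).
The central angle between the endpoints is δ = arccos(p₁·p₂) ≈ 1.280 rad (73.3°).
Interpolate at f = 0.56 with slerp weights a = sin((1−f)δ)/sin δ ≈ 0.557, b = sin(fδ)/sin δ ≈ 0.686.
p = a·p₁ + b·p₂ ≈ (0.093, 0.994, -0.055); φ = arcsin(p_z) ≈ -3.18°, λ = atan2(p_y, p_x) ≈ 84.65°.

≈ (3°S, 85°E)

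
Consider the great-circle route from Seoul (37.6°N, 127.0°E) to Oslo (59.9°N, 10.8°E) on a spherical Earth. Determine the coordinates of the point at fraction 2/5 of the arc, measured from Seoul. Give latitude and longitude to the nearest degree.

From cos δ = sin φ₁ sin φ₂ + cos φ₁ cos φ₂ cos Δλ, the central angle is δ ≈ 1.211 rad (69.4°).
Interpolate at f = 2/5 with slerp weights a = sin((1−f)δ)/sin δ ≈ 0.710, b = sin(fδ)/sin δ ≈ 0.497.
p = a·p₁ + b·p₂ ≈ (-0.093, 0.496, 0.863); φ = arcsin(p_z) ≈ 59.70°, λ = atan2(p_y, p_x) ≈ 100.66°.

≈ 60°N, 101°E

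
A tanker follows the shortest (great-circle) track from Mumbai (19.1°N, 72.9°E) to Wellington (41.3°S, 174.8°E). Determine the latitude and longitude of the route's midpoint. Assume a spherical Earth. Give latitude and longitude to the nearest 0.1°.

From cos δ = sin φ₁ sin φ₂ + cos φ₁ cos φ₂ cos Δλ, the central angle is δ ≈ 1.942 rad (111.2°).
Interpolate at f = 1/2 with slerp weights a = sin((1−f)δ)/sin δ ≈ 0.886, b = sin(fδ)/sin δ ≈ 0.886.
p = a·p₁ + b·p₂ ≈ (-0.416, 0.860, -0.295); φ = arcsin(p_z) ≈ -17.14°, λ = atan2(p_y, p_x) ≈ 115.84°.

≈ 17.1°S, 115.8°E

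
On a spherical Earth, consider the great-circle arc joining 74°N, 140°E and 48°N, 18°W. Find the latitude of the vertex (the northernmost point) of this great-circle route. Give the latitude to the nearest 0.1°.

The great circle lies in the plane with unit normal n̂ = (p₁ × p₂)/|p₁ × p₂|.
Here n̂_z ≈ -0.082; the vertex latitude is φ_max = arccos|n̂_z| ≈ 85.3°.
Check via Clairaut: cos φ_max = |cos φ₁| · sin C = cos(74.0°)·sin(17.4°) ≈ 0.082, again giving ≈ 85.3°.

≈ 85.3°N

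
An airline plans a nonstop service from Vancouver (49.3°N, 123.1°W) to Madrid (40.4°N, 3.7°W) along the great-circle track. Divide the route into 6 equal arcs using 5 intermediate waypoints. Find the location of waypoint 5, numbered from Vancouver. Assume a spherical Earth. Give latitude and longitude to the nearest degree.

Write both endpoints as unit vectors p₁, p₂ with components (cos φ cos λ, cos φ sin λ, sin φ).
The central angle between the endpoints is δ = arccos(p₁·p₂) ≈ 1.321 rad (75.7°).
Interpolate at f = 5/6 with slerp weights a = sin((1−f)δ)/sin δ ≈ 0.225, b = sin(fδ)/sin δ ≈ 0.920.
p = a·p₁ + b·p₂ ≈ (0.619, -0.168, 0.767); φ = arcsin(p_z) ≈ 50.10°, λ = atan2(p_y, p_x) ≈ -15.21°.

≈ 50°N, 15°W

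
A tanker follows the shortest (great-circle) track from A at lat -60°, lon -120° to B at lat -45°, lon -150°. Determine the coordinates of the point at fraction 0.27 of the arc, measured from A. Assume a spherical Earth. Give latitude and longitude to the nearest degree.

Write both endpoints as unit vectors p₁, p₂ with components (cos φ cos λ, cos φ sin λ, sin φ).
The central angle between the endpoints is δ = arccos(p₁·p₂) ≈ 0.406 rad (23.3°).
Interpolate at f = 0.27 with slerp weights a = sin((1−f)δ)/sin δ ≈ 0.740, b = sin(fδ)/sin δ ≈ 0.277.
p = a·p₁ + b·p₂ ≈ (-0.355, -0.418, -0.836); φ = arcsin(p_z) ≈ -56.75°, λ = atan2(p_y, p_x) ≈ -130.29°.

≈ lat -57°, lon -130°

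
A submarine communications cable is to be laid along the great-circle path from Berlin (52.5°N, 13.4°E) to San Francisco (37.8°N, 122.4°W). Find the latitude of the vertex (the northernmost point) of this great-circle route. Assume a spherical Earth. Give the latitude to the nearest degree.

The great circle lies in the plane with unit normal n̂ = (p₁ × p₂)/|p₁ × p₂|.
Here n̂_z ≈ -0.339; the vertex latitude is φ_max = arccos|n̂_z| ≈ 70.2°.
Check via Clairaut: cos φ_max = |cos φ₁| · sin C = cos(52.5°)·sin(33.8°) ≈ 0.339, again giving ≈ 70.2°.

≈ 70°N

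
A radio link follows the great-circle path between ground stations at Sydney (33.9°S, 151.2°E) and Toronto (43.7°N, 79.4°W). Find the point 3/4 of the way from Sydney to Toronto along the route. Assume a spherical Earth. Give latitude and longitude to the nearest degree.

≈ 33°N, 122°W

The haversine formula gives a central angle δ ≈ 2.444 rad (140.0°) between the endpoints.
Interpolate at f = 3/4 with slerp weights a = sin((1−f)δ)/sin δ ≈ 0.893, b = sin(fδ)/sin δ ≈ 1.503.
p = a·p₁ + b·p₂ ≈ (-0.449, -0.711, 0.541); φ = arcsin(p_z) ≈ 32.72°, λ = atan2(p_y, p_x) ≈ -122.29°.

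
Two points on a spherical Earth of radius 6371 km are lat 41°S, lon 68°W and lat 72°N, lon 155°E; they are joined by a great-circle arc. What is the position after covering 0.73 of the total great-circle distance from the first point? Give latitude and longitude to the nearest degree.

From cos δ = sin φ₁ sin φ₂ + cos φ₁ cos φ₂ cos Δλ, the central angle is δ ≈ 2.489 rad (142.6°).
Interpolate at f = 0.73 with slerp weights a = sin((1−f)δ)/sin δ ≈ 1.025, b = sin(fδ)/sin δ ≈ 1.597.
p = a·p₁ + b·p₂ ≈ (-0.157, -0.509, 0.846); φ = arcsin(p_z) ≈ 57.82°, λ = atan2(p_y, p_x) ≈ -107.19°.

≈ lat 58°N, lon 107°W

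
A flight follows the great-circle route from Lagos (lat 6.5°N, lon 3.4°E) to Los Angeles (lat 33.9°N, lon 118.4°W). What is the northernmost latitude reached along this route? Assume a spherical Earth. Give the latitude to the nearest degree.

≈ 41°N

The great circle lies in the plane with unit normal n̂ = (p₁ × p₂)/|p₁ × p₂|.
Here n̂_z ≈ -0.755; the vertex latitude is φ_max = arccos|n̂_z| ≈ 41.0°.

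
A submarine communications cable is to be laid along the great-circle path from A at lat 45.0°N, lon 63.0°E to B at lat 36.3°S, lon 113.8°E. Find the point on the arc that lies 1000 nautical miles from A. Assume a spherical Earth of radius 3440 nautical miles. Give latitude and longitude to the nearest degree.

≈ lat 31°N, lon 75°E

The haversine formula gives a central angle δ ≈ 1.629 rad (93.4°) between the endpoints. The total great-circle distance is δ·R ≈ 1.629 × 3440 ≈ 5605 nmi, so the target fraction is f = 1000/5605 ≈ 0.178.
Interpolate at f ≈ 0.178 with slerp weights a = sin((1−f)δ)/sin δ ≈ 0.975, b = sin(fδ)/sin δ ≈ 0.287.
p = a·p₁ + b·p₂ ≈ (0.220, 0.826, 0.519); φ = arcsin(p_z) ≈ 31.29°, λ = atan2(p_y, p_x) ≈ 75.11°.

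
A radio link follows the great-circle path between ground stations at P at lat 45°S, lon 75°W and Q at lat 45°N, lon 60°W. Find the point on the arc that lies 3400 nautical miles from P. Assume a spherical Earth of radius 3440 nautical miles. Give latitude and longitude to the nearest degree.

The haversine formula gives a central angle δ ≈ 1.588 rad (91.0°) between the endpoints. The total great-circle distance is δ·R ≈ 1.588 × 3440 ≈ 5462 nmi, so the target fraction is f = 3400/5462 ≈ 0.622.
Interpolate at f ≈ 0.622 with slerp weights a = sin((1−f)δ)/sin δ ≈ 0.564, b = sin(fδ)/sin δ ≈ 0.835.
p = a·p₁ + b·p₂ ≈ (0.399, -0.897, 0.192); φ = arcsin(p_z) ≈ 11.05°, λ = atan2(p_y, p_x) ≈ -66.04°.

≈ lat 11°N, lon 66°W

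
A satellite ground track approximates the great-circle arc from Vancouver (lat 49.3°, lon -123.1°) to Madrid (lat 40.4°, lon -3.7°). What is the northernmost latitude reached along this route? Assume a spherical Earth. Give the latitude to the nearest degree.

≈ 63°

The great circle lies in the plane with unit normal n̂ = (p₁ × p₂)/|p₁ × p₂|.
Here n̂_z ≈ +0.447; the vertex latitude is φ_max = arccos|n̂_z| ≈ 63.5°.
Check via Clairaut: cos φ_max = |cos φ₁| · sin C = cos(49.3°)·sin(43.2°) ≈ 0.447, again giving ≈ 63.5°.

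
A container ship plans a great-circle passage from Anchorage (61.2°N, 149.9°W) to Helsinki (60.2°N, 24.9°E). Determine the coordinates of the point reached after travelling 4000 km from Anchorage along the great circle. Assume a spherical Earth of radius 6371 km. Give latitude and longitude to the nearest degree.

≈ (83°N, 16°E)

Convert each endpoint to a unit vector on the sphere (x = cos φ cos λ, y = cos φ sin λ, z = sin φ).
The central angle between the endpoints is δ = arccos(p₁·p₂) ≈ 1.022 rad (58.5°). The total great-circle distance is δ·R ≈ 1.022 × 6371 ≈ 6509 km, so the target fraction is f = 4000/6509 ≈ 0.615.
Interpolate at f ≈ 0.615 with slerp weights a = sin((1−f)δ)/sin δ ≈ 0.450, b = sin(fδ)/sin δ ≈ 0.689.
p = a·p₁ + b·p₂ ≈ (0.123, 0.035, 0.992); φ = arcsin(p_z) ≈ 82.65°, λ = atan2(p_y, p_x) ≈ 16.07°.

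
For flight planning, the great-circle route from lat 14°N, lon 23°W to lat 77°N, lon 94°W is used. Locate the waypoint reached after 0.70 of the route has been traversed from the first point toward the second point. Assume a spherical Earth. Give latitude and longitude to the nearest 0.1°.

≈ lat 62.1°N, lon 44.6°W

From cos δ = sin φ₁ sin φ₂ + cos φ₁ cos φ₂ cos Δλ, the central angle is δ ≈ 1.259 rad (72.1°).
Interpolate at f = 0.70 with slerp weights a = sin((1−f)δ)/sin δ ≈ 0.387, b = sin(fδ)/sin δ ≈ 0.811.
p = a·p₁ + b·p₂ ≈ (0.333, -0.329, 0.884); φ = arcsin(p_z) ≈ 62.08°, λ = atan2(p_y, p_x) ≈ -44.61°.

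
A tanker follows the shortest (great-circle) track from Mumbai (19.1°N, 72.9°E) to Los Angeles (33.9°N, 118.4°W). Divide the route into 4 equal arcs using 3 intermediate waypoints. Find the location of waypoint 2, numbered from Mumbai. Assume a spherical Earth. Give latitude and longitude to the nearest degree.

Convert each endpoint to a unit vector on the sphere (x = cos φ cos λ, y = cos φ sin λ, z = sin φ).
The central angle between the endpoints is δ = arccos(p₁·p₂) ≈ 2.198 rad (125.9°).
Interpolate at f = 2/4 with slerp weights a = sin((1−f)δ)/sin δ ≈ 1.100, b = sin(fδ)/sin δ ≈ 1.100.
p = a·p₁ + b·p₂ ≈ (-0.129, 0.190, 0.973); φ = arcsin(p_z) ≈ 76.72°, λ = atan2(p_y, p_x) ≈ 124.04°.

≈ 77°N, 124°E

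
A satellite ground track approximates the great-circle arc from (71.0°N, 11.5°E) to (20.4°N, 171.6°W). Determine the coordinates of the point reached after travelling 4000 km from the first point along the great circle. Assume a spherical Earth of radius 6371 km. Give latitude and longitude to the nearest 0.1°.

Convert each endpoint to a unit vector on the sphere (x = cos φ cos λ, y = cos φ sin λ, z = sin φ).
The central angle between the endpoints is δ = arccos(p₁·p₂) ≈ 1.546 rad (88.6°). The total great-circle distance is δ·R ≈ 1.546 × 6371 ≈ 9849 km, so the target fraction is f = 4000/9849 ≈ 0.406.
Interpolate at f ≈ 0.406 with slerp weights a = sin((1−f)δ)/sin δ ≈ 0.795, b = sin(fδ)/sin δ ≈ 0.588.
p = a·p₁ + b·p₂ ≈ (-0.291, -0.029, 0.956); φ = arcsin(p_z) ≈ 72.98°, λ = atan2(p_y, p_x) ≈ -174.34°.

≈ (73.0°N, 174.3°W)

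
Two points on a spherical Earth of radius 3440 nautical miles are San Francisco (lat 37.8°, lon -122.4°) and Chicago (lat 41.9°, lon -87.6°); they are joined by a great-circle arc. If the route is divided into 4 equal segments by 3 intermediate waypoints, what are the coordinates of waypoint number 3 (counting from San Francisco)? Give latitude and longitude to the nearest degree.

Write both endpoints as unit vectors p₁, p₂ with components (cos φ cos λ, cos φ sin λ, sin φ).
The central angle between the endpoints is δ = arccos(p₁·p₂) ≈ 0.468 rad (26.8°).
Interpolate at f = 3/4 with slerp weights a = sin((1−f)δ)/sin δ ≈ 0.259, b = sin(fδ)/sin δ ≈ 0.762.
p = a·p₁ + b·p₂ ≈ (-0.086, -0.740, 0.668); φ = arcsin(p_z) ≈ 41.89°, λ = atan2(p_y, p_x) ≈ -96.62°.

≈ lat 42°, lon -97°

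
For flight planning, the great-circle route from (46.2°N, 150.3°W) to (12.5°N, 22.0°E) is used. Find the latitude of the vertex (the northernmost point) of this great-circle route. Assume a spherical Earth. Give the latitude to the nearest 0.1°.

≈ 83.9°N

The great circle lies in the plane with unit normal n̂ = (p₁ × p₂)/|p₁ × p₂|.
Here n̂_z ≈ +0.106; the vertex latitude is φ_max = arccos|n̂_z| ≈ 83.9°.
Check via Clairaut: cos φ_max = |cos φ₁| · sin C = cos(46.2°)·sin(8.8°) ≈ 0.106, again giving ≈ 83.9°.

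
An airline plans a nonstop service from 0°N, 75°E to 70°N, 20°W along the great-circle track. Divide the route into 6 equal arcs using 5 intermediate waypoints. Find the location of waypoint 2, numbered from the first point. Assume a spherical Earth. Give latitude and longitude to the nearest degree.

≈ 29°N, 64°E

Write both endpoints as unit vectors p₁, p₂ with components (cos φ cos λ, cos φ sin λ, sin φ).
The central angle between the endpoints is δ = arccos(p₁·p₂) ≈ 1.601 rad (91.7°).
Interpolate at f = 2/6 with slerp weights a = sin((1−f)δ)/sin δ ≈ 0.876, b = sin(fδ)/sin δ ≈ 0.509.
p = a·p₁ + b·p₂ ≈ (0.390, 0.787, 0.478); φ = arcsin(p_z) ≈ 28.56°, λ = atan2(p_y, p_x) ≈ 63.62°.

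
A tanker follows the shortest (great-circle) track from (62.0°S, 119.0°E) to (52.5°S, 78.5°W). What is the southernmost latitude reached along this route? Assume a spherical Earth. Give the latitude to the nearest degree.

≈ 85°S

The great circle lies in the plane with unit normal n̂ = (p₁ × p₂)/|p₁ × p₂|.
Here n̂_z ≈ +0.095; the vertex latitude is φ_max = arccos|n̂_z| ≈ 84.5°.
Check via Clairaut: cos φ_max = |cos φ₁| · sin C = cos(62.0°)·sin(168.3°) ≈ 0.095, again giving ≈ 84.5°.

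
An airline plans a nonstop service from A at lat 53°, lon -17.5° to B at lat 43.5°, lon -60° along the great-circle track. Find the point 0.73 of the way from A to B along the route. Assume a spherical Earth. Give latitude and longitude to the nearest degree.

Convert each endpoint to a unit vector on the sphere (x = cos φ cos λ, y = cos φ sin λ, z = sin φ).
The central angle between the endpoints is δ = arccos(p₁·p₂) ≈ 0.512 rad (29.4°).
Interpolate at f = 0.73 with slerp weights a = sin((1−f)δ)/sin δ ≈ 0.281, b = sin(fδ)/sin δ ≈ 0.745.
p = a·p₁ + b·p₂ ≈ (0.432, -0.519, 0.738); φ = arcsin(p_z) ≈ 47.53°, λ = atan2(p_y, p_x) ≈ -50.25°.

≈ lat 48°, lon -50°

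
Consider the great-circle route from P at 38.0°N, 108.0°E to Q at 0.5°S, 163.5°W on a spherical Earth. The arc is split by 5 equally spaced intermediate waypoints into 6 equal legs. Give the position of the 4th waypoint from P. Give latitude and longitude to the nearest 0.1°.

≈ 17.3°N, 172.4°E

From cos δ = sin φ₁ sin φ₂ + cos φ₁ cos φ₂ cos Δλ, the central angle is δ ≈ 1.556 rad (89.1°).
Interpolate at f = 4/6 with slerp weights a = sin((1−f)δ)/sin δ ≈ 0.496, b = sin(fδ)/sin δ ≈ 0.861.
p = a·p₁ + b·p₂ ≈ (-0.946, 0.127, 0.298); φ = arcsin(p_z) ≈ 17.32°, λ = atan2(p_y, p_x) ≈ 172.36°.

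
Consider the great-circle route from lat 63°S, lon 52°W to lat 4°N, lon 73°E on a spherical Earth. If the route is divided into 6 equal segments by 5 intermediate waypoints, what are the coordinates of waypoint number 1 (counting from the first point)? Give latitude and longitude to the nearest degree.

Write both endpoints as unit vectors p₁, p₂ with components (cos φ cos λ, cos φ sin λ, sin φ).
The central angle between the endpoints is δ = arccos(p₁·p₂) ≈ 1.899 rad (108.8°).
Interpolate at f = 1/6 with slerp weights a = sin((1−f)δ)/sin δ ≈ 1.056, b = sin(fδ)/sin δ ≈ 0.329.
p = a·p₁ + b·p₂ ≈ (0.391, -0.064, -0.918); φ = arcsin(p_z) ≈ -66.65°, λ = atan2(p_y, p_x) ≈ -9.34°.

≈ lat 67°S, lon 9°W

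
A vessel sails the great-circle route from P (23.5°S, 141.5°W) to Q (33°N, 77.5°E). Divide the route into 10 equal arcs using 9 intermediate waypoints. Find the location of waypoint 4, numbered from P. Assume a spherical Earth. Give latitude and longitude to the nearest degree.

≈ (6°N, 168°E)

Convert each endpoint to a unit vector on the sphere (x = cos φ cos λ, y = cos φ sin λ, z = sin φ).
The central angle between the endpoints is δ = arccos(p₁·p₂) ≈ 2.523 rad (144.6°).
Interpolate at f = 4/10 with slerp weights a = sin((1−f)δ)/sin δ ≈ 1.722, b = sin(fδ)/sin δ ≈ 1.460.
p = a·p₁ + b·p₂ ≈ (-0.971, 0.212, 0.109); φ = arcsin(p_z) ≈ 6.23°, λ = atan2(p_y, p_x) ≈ 167.66°.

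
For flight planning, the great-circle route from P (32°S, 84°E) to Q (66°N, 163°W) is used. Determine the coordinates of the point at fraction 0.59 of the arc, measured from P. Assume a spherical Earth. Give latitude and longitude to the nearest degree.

≈ (36°N, 119°E)

Write both endpoints as unit vectors p₁, p₂ with components (cos φ cos λ, cos φ sin λ, sin φ).
The central angle between the endpoints is δ = arccos(p₁·p₂) ≈ 2.238 rad (128.2°).
Interpolate at f = 0.59 with slerp weights a = sin((1−f)δ)/sin δ ≈ 1.011, b = sin(fδ)/sin δ ≈ 1.233.
p = a·p₁ + b·p₂ ≈ (-0.390, 0.706, 0.591); φ = arcsin(p_z) ≈ 36.23°, λ = atan2(p_y, p_x) ≈ 118.92°.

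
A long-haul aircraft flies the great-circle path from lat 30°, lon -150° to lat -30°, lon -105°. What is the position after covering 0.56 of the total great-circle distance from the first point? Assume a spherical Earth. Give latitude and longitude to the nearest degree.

The haversine formula gives a central angle δ ≈ 1.287 rad (73.7°) between the endpoints.
Interpolate at f = 0.56 with slerp weights a = sin((1−f)δ)/sin δ ≈ 0.559, b = sin(fδ)/sin δ ≈ 0.687.
p = a·p₁ + b·p₂ ≈ (-0.573, -0.817, -0.064); φ = arcsin(p_z) ≈ -3.69°, λ = atan2(p_y, p_x) ≈ -125.05°.

≈ lat -4°, lon -125°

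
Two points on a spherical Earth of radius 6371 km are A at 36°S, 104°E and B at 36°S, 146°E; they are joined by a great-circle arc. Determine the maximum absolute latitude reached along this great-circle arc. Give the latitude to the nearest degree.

≈ 38°S

The great circle lies in the plane with unit normal n̂ = (p₁ × p₂)/|p₁ × p₂|.
Here n̂_z ≈ +0.789; the vertex latitude is φ_max = arccos|n̂_z| ≈ 37.9°.
Check via Clairaut: cos φ_max = |cos φ₁| · sin C = cos(36.0°)·sin(102.7°) ≈ 0.789, again giving ≈ 37.9°.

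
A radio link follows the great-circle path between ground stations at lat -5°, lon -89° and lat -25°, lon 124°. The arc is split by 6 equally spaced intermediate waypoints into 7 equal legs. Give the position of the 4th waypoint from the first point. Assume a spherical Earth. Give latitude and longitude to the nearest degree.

≈ lat -45°, lon -167°

Convert each endpoint to a unit vector on the sphere (x = cos φ cos λ, y = cos φ sin λ, z = sin φ).
The central angle between the endpoints is δ = arccos(p₁·p₂) ≈ 2.375 rad (136.1°).
Interpolate at f = 4/7 with slerp weights a = sin((1−f)δ)/sin δ ≈ 1.227, b = sin(fδ)/sin δ ≈ 1.409.
p = a·p₁ + b·p₂ ≈ (-0.693, -0.163, -0.702); φ = arcsin(p_z) ≈ -44.62°, λ = atan2(p_y, p_x) ≈ -166.73°.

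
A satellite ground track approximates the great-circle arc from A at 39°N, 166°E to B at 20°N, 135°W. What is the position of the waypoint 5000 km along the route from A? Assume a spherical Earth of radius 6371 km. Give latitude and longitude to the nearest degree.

From cos δ = sin φ₁ sin φ₂ + cos φ₁ cos φ₂ cos Δλ, the central angle is δ ≈ 0.938 rad (53.7°). The total great-circle distance is δ·R ≈ 0.938 × 6371 ≈ 5976 km, so the target fraction is f = 5000/5976 ≈ 0.837.
Interpolate at f ≈ 0.837 with slerp weights a = sin((1−f)δ)/sin δ ≈ 0.189, b = sin(fδ)/sin δ ≈ 0.876.
p = a·p₁ + b·p₂ ≈ (-0.725, -0.547, 0.419); φ = arcsin(p_z) ≈ 24.76°, λ = atan2(p_y, p_x) ≈ -142.98°.

≈ 25°N, 143°W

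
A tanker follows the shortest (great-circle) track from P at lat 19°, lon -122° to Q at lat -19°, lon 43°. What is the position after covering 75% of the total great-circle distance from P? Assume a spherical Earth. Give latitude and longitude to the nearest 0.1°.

Write both endpoints as unit vectors p₁, p₂ with components (cos φ cos λ, cos φ sin λ, sin φ).
The central angle between the endpoints is δ = arccos(p₁·p₂) ≈ 2.894 rad (165.8°).
Interpolate at f = 0.75 with slerp weights a = sin((1−f)δ)/sin δ ≈ 2.703, b = sin(fδ)/sin δ ≈ 3.370.
p = a·p₁ + b·p₂ ≈ (0.976, 0.006, -0.217); φ = arcsin(p_z) ≈ -12.54°, λ = atan2(p_y, p_x) ≈ 0.34°.

≈ lat -12.5°, lon 0.3°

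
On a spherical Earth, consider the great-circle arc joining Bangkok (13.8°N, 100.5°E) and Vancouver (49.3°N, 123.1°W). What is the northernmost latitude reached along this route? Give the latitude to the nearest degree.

The great circle lies in the plane with unit normal n̂ = (p₁ × p₂)/|p₁ × p₂|.
Here n̂_z ≈ +0.455; the vertex latitude is φ_max = arccos|n̂_z| ≈ 63.0°.
Check via Clairaut: cos φ_max = |cos φ₁| · sin C = cos(13.8°)·sin(27.9°) ≈ 0.455, again giving ≈ 63.0°.

≈ 63°N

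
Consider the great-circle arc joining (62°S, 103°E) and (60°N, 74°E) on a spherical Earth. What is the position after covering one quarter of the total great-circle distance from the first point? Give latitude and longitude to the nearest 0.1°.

≈ (31.7°S, 92.8°E)

Convert each endpoint to a unit vector on the sphere (x = cos φ cos λ, y = cos φ sin λ, z = sin φ).
The central angle between the endpoints is δ = arccos(p₁·p₂) ≈ 2.164 rad (124.0°).
Interpolate at f = 1/4 with slerp weights a = sin((1−f)δ)/sin δ ≈ 1.205, b = sin(fδ)/sin δ ≈ 0.621.
p = a·p₁ + b·p₂ ≈ (-0.042, 0.850, -0.526); φ = arcsin(p_z) ≈ -31.71°, λ = atan2(p_y, p_x) ≈ 92.80°.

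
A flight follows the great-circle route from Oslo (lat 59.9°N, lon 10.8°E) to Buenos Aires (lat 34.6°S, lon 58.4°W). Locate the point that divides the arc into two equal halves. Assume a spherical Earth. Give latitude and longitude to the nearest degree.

≈ lat 15°N, lon 33°W

Write both endpoints as unit vectors p₁, p₂ with components (cos φ cos λ, cos φ sin λ, sin φ).
The central angle between the endpoints is δ = arccos(p₁·p₂) ≈ 1.923 rad (110.2°).
Interpolate at f = 1/2 with slerp weights a = sin((1−f)δ)/sin δ ≈ 0.873, b = sin(fδ)/sin δ ≈ 0.873.
p = a·p₁ + b·p₂ ≈ (0.807, -0.530, 0.260); φ = arcsin(p_z) ≈ 15.05°, λ = atan2(p_y, p_x) ≈ -33.31°.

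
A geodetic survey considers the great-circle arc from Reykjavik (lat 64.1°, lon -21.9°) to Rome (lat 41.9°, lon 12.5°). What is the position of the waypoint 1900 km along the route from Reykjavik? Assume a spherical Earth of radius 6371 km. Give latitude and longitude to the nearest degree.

Write both endpoints as unit vectors p₁, p₂ with components (cos φ cos λ, cos φ sin λ, sin φ).
The central angle between the endpoints is δ = arccos(p₁·p₂) ≈ 0.518 rad (29.7°). The total great-circle distance is δ·R ≈ 0.518 × 6371 ≈ 3298 km, so the target fraction is f = 1900/3298 ≈ 0.576.
Interpolate at f ≈ 0.576 with slerp weights a = sin((1−f)δ)/sin δ ≈ 0.440, b = sin(fδ)/sin δ ≈ 0.594.
p = a·p₁ + b·p₂ ≈ (0.610, 0.024, 0.792); φ = arcsin(p_z) ≈ 52.39°, λ = atan2(p_y, p_x) ≈ 2.26°.

≈ lat 52°, lon 2°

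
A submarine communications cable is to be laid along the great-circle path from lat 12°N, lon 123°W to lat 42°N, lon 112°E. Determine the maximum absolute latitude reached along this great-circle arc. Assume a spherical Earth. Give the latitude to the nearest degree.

The great circle lies in the plane with unit normal n̂ = (p₁ × p₂)/|p₁ × p₂|.
Here n̂_z ≈ -0.620; the vertex latitude is φ_max = arccos|n̂_z| ≈ 51.7°.
Check via Clairaut: cos φ_max = |cos φ₁| · sin C = cos(12.0°)·sin(39.3°) ≈ 0.620, again giving ≈ 51.7°.

≈ 52°N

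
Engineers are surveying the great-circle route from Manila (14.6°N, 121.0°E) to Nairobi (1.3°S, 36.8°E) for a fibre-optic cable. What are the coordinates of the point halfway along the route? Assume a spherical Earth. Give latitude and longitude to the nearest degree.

From cos δ = sin φ₁ sin φ₂ + cos φ₁ cos φ₂ cos Δλ, the central angle is δ ≈ 1.479 rad (84.7°).
Interpolate at f = 1/2 with slerp weights a = sin((1−f)δ)/sin δ ≈ 0.677, b = sin(fδ)/sin δ ≈ 0.677.
p = a·p₁ + b·p₂ ≈ (0.204, 0.966, 0.155); φ = arcsin(p_z) ≈ 8.93°, λ = atan2(p_y, p_x) ≈ 78.06°.

≈ 9°N, 78°E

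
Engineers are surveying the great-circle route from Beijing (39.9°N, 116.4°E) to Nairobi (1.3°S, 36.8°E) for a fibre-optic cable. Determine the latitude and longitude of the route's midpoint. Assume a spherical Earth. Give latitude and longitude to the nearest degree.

Convert each endpoint to a unit vector on the sphere (x = cos φ cos λ, y = cos φ sin λ, z = sin φ).
The central angle between the endpoints is δ = arccos(p₁·p₂) ≈ 1.447 rad (82.9°).
Interpolate at f = 1/2 with slerp weights a = sin((1−f)δ)/sin δ ≈ 0.667, b = sin(fδ)/sin δ ≈ 0.667.
p = a·p₁ + b·p₂ ≈ (0.306, 0.858, 0.413); φ = arcsin(p_z) ≈ 24.38°, λ = atan2(p_y, p_x) ≈ 70.34°.

≈ 24°N, 70°E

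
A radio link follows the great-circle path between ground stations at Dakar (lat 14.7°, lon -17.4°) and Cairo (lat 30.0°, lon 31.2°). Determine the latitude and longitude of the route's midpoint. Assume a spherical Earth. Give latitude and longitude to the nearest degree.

Convert each endpoint to a unit vector on the sphere (x = cos φ cos λ, y = cos φ sin λ, z = sin φ).
The central angle between the endpoints is δ = arccos(p₁·p₂) ≈ 0.822 rad (47.1°).
Interpolate at f = 1/2 with slerp weights a = sin((1−f)δ)/sin δ ≈ 0.545, b = sin(fδ)/sin δ ≈ 0.545.
p = a·p₁ + b·p₂ ≈ (0.907, 0.087, 0.411); φ = arcsin(p_z) ≈ 24.27°, λ = atan2(p_y, p_x) ≈ 5.47°.

≈ lat 24°, lon 5°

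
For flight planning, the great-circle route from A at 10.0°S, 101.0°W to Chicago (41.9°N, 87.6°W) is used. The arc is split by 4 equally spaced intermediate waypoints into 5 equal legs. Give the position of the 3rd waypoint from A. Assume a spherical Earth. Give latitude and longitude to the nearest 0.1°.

≈ 21.3°N, 94.0°W

Write both endpoints as unit vectors p₁, p₂ with components (cos φ cos λ, cos φ sin λ, sin φ).
The central angle between the endpoints is δ = arccos(p₁·p₂) ≈ 0.931 rad (53.3°).
Interpolate at f = 3/5 with slerp weights a = sin((1−f)δ)/sin δ ≈ 0.454, b = sin(fδ)/sin δ ≈ 0.661.
p = a·p₁ + b·p₂ ≈ (-0.065, -0.930, 0.362); φ = arcsin(p_z) ≈ 21.25°, λ = atan2(p_y, p_x) ≈ -93.98°.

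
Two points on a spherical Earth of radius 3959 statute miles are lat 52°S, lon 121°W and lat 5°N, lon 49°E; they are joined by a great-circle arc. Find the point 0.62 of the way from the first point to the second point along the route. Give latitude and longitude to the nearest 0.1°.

The haversine formula gives a central angle δ ≈ 2.309 rad (132.3°) between the endpoints.
Interpolate at f = 0.62 with slerp weights a = sin((1−f)δ)/sin δ ≈ 1.039, b = sin(fδ)/sin δ ≈ 1.338.
p = a·p₁ + b·p₂ ≈ (0.545, 0.458, -0.702); φ = arcsin(p_z) ≈ -44.61°, λ = atan2(p_y, p_x) ≈ 40.02°.

≈ lat 44.6°S, lon 40.0°E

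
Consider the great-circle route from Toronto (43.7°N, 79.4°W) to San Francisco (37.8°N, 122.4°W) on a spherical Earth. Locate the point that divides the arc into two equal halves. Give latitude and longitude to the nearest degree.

Convert each endpoint to a unit vector on the sphere (x = cos φ cos λ, y = cos φ sin λ, z = sin φ).
The central angle between the endpoints is δ = arccos(p₁·p₂) ≈ 0.571 rad (32.7°).
Interpolate at f = 1/2 with slerp weights a = sin((1−f)δ)/sin δ ≈ 0.521, b = sin(fδ)/sin δ ≈ 0.521.
p = a·p₁ + b·p₂ ≈ (-0.151, -0.718, 0.679); φ = arcsin(p_z) ≈ 42.80°, λ = atan2(p_y, p_x) ≈ -101.90°.

≈ 43°N, 102°W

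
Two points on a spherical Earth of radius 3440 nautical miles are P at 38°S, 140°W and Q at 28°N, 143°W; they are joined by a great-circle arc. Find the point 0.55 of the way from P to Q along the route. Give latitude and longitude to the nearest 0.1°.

Convert each endpoint to a unit vector on the sphere (x = cos φ cos λ, y = cos φ sin λ, z = sin φ).
The central angle between the endpoints is δ = arccos(p₁·p₂) ≈ 1.153 rad (66.1°).
Interpolate at f = 0.55 with slerp weights a = sin((1−f)δ)/sin δ ≈ 0.543, b = sin(fδ)/sin δ ≈ 0.648.
p = a·p₁ + b·p₂ ≈ (-0.785, -0.619, -0.030); φ = arcsin(p_z) ≈ -1.70°, λ = atan2(p_y, p_x) ≈ -141.72°.

≈ 1.7°S, 141.7°W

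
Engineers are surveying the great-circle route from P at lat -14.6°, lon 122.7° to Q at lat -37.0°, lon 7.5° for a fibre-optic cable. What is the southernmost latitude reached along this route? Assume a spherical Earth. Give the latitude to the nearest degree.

The great circle lies in the plane with unit normal n̂ = (p₁ × p₂)/|p₁ × p₂|.
Here n̂_z ≈ -0.711; the vertex latitude is φ_max = arccos|n̂_z| ≈ 44.7°.
Check via Clairaut: cos φ_max = |cos φ₁| · sin C = cos(14.6°)·sin(132.8°) ≈ 0.711, again giving ≈ 44.7°.

≈ -45°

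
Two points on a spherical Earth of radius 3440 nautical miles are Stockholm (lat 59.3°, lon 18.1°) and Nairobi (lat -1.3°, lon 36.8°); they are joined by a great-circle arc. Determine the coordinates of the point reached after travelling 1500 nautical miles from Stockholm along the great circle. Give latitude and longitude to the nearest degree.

Write both endpoints as unit vectors p₁, p₂ with components (cos φ cos λ, cos φ sin λ, sin φ).
The central angle between the endpoints is δ = arccos(p₁·p₂) ≈ 1.088 rad (62.4°). The total great-circle distance is δ·R ≈ 1.088 × 3440 ≈ 3744 nmi, so the target fraction is f = 1500/3744 ≈ 0.401.
Interpolate at f ≈ 0.401 with slerp weights a = sin((1−f)δ)/sin δ ≈ 0.685, b = sin(fδ)/sin δ ≈ 0.477.
p = a·p₁ + b·p₂ ≈ (0.714, 0.394, 0.578); φ = arcsin(p_z) ≈ 35.34°, λ = atan2(p_y, p_x) ≈ 28.90°.

≈ lat 35°, lon 29°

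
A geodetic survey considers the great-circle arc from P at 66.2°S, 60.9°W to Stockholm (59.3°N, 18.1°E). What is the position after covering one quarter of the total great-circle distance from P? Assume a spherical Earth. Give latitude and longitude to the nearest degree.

Write both endpoints as unit vectors p₁, p₂ with components (cos φ cos λ, cos φ sin λ, sin φ).
The central angle between the endpoints is δ = arccos(p₁·p₂) ≈ 2.415 rad (138.4°).
Interpolate at f = 1/4 with slerp weights a = sin((1−f)δ)/sin δ ≈ 1.462, b = sin(fδ)/sin δ ≈ 0.855.
p = a·p₁ + b·p₂ ≈ (0.702, -0.380, -0.603); φ = arcsin(p_z) ≈ -37.07°, λ = atan2(p_y, p_x) ≈ -28.44°.

≈ 37°S, 28°W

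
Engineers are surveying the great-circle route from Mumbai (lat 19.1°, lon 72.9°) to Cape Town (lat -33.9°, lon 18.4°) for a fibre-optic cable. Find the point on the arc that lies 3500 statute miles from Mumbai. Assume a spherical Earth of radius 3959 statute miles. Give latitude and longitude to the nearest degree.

Convert each endpoint to a unit vector on the sphere (x = cos φ cos λ, y = cos φ sin λ, z = sin φ).
The central angle between the endpoints is δ = arccos(p₁·p₂) ≈ 1.294 rad (74.2°). The total great-circle distance is δ·R ≈ 1.294 × 3959 ≈ 5124 mi, so the target fraction is f = 3500/5124 ≈ 0.683.
Interpolate at f ≈ 0.683 with slerp weights a = sin((1−f)δ)/sin δ ≈ 0.415, b = sin(fδ)/sin δ ≈ 0.804.
p = a·p₁ + b·p₂ ≈ (0.748, 0.585, -0.313); φ = arcsin(p_z) ≈ -18.22°, λ = atan2(p_y, p_x) ≈ 38.02°.

≈ lat -18°, lon 38°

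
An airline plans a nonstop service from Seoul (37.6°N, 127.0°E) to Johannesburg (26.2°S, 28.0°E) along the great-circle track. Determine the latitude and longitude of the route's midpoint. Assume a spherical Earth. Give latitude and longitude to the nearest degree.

From cos δ = sin φ₁ sin φ₂ + cos φ₁ cos φ₂ cos Δλ, the central angle is δ ≈ 1.961 rad (112.4°).
Interpolate at f = 1/2 with slerp weights a = sin((1−f)δ)/sin δ ≈ 0.898, b = sin(fδ)/sin δ ≈ 0.898.
p = a·p₁ + b·p₂ ≈ (0.283, 0.947, 0.152); φ = arcsin(p_z) ≈ 8.71°, λ = atan2(p_y, p_x) ≈ 73.34°.

≈ 9°N, 73°E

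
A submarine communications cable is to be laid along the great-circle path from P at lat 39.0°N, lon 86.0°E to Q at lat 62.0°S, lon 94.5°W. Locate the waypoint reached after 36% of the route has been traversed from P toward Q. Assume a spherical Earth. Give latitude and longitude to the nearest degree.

≈ lat 18°S, lon 87°E

Convert each endpoint to a unit vector on the sphere (x = cos φ cos λ, y = cos φ sin λ, z = sin φ).
The central angle between the endpoints is δ = arccos(p₁·p₂) ≈ 2.740 rad (157.0°).
Interpolate at f = 0.36 with slerp weights a = sin((1−f)δ)/sin δ ≈ 2.516, b = sin(fδ)/sin δ ≈ 2.134.
p = a·p₁ + b·p₂ ≈ (0.058, 0.952, -0.301); φ = arcsin(p_z) ≈ -17.52°, λ = atan2(p_y, p_x) ≈ 86.53°.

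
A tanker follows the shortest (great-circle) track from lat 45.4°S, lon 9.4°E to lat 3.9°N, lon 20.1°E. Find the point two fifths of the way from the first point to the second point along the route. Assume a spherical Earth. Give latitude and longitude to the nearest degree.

From cos δ = sin φ₁ sin φ₂ + cos φ₁ cos φ₂ cos Δλ, the central angle is δ ≈ 0.876 rad (50.2°).
Interpolate at f = 2/5 with slerp weights a = sin((1−f)δ)/sin δ ≈ 0.653, b = sin(fδ)/sin δ ≈ 0.447.
p = a·p₁ + b·p₂ ≈ (0.871, 0.228, -0.435); φ = arcsin(p_z) ≈ -25.77°, λ = atan2(p_y, p_x) ≈ 14.67°.

≈ lat 26°S, lon 15°E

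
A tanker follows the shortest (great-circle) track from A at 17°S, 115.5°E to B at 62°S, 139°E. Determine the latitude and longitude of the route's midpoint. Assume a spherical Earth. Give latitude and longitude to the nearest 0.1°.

≈ 40.0°S, 123.2°E

Write both endpoints as unit vectors p₁, p₂ with components (cos φ cos λ, cos φ sin λ, sin φ).
The central angle between the endpoints is δ = arccos(p₁·p₂) ≈ 0.837 rad (47.9°).
Interpolate at f = 1/2 with slerp weights a = sin((1−f)δ)/sin δ ≈ 0.547, b = sin(fδ)/sin δ ≈ 0.547.
p = a·p₁ + b·p₂ ≈ (-0.419, 0.641, -0.643); φ = arcsin(p_z) ≈ -40.03°, λ = atan2(p_y, p_x) ≈ 123.19°.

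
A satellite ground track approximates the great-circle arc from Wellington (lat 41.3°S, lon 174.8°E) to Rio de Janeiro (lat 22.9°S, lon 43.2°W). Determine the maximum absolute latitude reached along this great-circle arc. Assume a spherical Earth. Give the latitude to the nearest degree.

≈ 64°S

The great circle lies in the plane with unit normal n̂ = (p₁ × p₂)/|p₁ × p₂|.
Here n̂_z ≈ +0.445; the vertex latitude is φ_max = arccos|n̂_z| ≈ 63.6°.
Check via Clairaut: cos φ_max = |cos φ₁| · sin C = cos(41.3°)·sin(143.7°) ≈ 0.445, again giving ≈ 63.6°.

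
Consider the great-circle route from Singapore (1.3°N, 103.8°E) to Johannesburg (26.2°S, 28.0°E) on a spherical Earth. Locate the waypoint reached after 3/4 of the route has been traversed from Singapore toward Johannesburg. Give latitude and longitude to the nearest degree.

Write both endpoints as unit vectors p₁, p₂ with components (cos φ cos λ, cos φ sin λ, sin φ).
The central angle between the endpoints is δ = arccos(p₁·p₂) ≈ 1.359 rad (77.9°).
Interpolate at f = 3/4 with slerp weights a = sin((1−f)δ)/sin δ ≈ 0.341, b = sin(fδ)/sin δ ≈ 0.871.
p = a·p₁ + b·p₂ ≈ (0.609, 0.698, -0.377); φ = arcsin(p_z) ≈ -22.14°, λ = atan2(p_y, p_x) ≈ 48.90°.

≈ (22°S, 49°E)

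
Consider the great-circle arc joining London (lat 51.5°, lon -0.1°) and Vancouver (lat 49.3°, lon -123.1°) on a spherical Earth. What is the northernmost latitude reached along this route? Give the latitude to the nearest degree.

The great circle lies in the plane with unit normal n̂ = (p₁ × p₂)/|p₁ × p₂|.
Here n̂_z ≈ -0.367; the vertex latitude is φ_max = arccos|n̂_z| ≈ 68.5°.

≈ 68°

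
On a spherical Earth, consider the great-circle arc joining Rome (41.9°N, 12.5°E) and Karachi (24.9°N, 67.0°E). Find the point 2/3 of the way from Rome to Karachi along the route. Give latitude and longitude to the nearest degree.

≈ (33°N, 51°E)

From cos δ = sin φ₁ sin φ₂ + cos φ₁ cos φ₂ cos Δλ, the central angle is δ ≈ 0.832 rad (47.7°).
Interpolate at f = 2/3 with slerp weights a = sin((1−f)δ)/sin δ ≈ 0.370, b = sin(fδ)/sin δ ≈ 0.712.
p = a·p₁ + b·p₂ ≈ (0.522, 0.654, 0.547); φ = arcsin(p_z) ≈ 33.18°, λ = atan2(p_y, p_x) ≈ 51.45°.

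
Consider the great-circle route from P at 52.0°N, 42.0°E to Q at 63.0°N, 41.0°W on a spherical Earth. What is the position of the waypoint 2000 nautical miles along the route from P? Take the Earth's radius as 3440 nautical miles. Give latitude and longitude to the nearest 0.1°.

Convert each endpoint to a unit vector on the sphere (x = cos φ cos λ, y = cos φ sin λ, z = sin φ).
The central angle between the endpoints is δ = arccos(p₁·p₂) ≈ 0.743 rad (42.6°). The total great-circle distance is δ·R ≈ 0.743 × 3440 ≈ 2557 nmi, so the target fraction is f = 2000/2557 ≈ 0.782.
Interpolate at f ≈ 0.782 with slerp weights a = sin((1−f)δ)/sin δ ≈ 0.238, b = sin(fδ)/sin δ ≈ 0.811.
p = a·p₁ + b·p₂ ≈ (0.387, -0.144, 0.911); φ = arcsin(p_z) ≈ 65.62°, λ = atan2(p_y, p_x) ≈ -20.34°.

≈ 65.6°N, 20.3°W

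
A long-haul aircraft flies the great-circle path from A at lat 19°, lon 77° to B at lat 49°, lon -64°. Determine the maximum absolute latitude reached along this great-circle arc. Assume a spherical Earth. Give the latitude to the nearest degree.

The great circle lies in the plane with unit normal n̂ = (p₁ × p₂)/|p₁ × p₂|.
Here n̂_z ≈ -0.402; the vertex latitude is φ_max = arccos|n̂_z| ≈ 66.3°.
Check via Clairaut: cos φ_max = |cos φ₁| · sin C = cos(19.0°)·sin(25.1°) ≈ 0.402, again giving ≈ 66.3°.

≈ 66°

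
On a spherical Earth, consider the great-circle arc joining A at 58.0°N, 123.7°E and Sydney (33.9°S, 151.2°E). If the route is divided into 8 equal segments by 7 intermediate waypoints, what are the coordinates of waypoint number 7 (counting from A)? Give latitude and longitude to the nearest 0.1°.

Write both endpoints as unit vectors p₁, p₂ with components (cos φ cos λ, cos φ sin λ, sin φ).
The central angle between the endpoints is δ = arccos(p₁·p₂) ≈ 1.654 rad (94.8°).
Interpolate at f = 7/8 with slerp weights a = sin((1−f)δ)/sin δ ≈ 0.206, b = sin(fδ)/sin δ ≈ 0.996.
p = a·p₁ + b·p₂ ≈ (-0.785, 0.489, -0.381); φ = arcsin(p_z) ≈ -22.38°, λ = atan2(p_y, p_x) ≈ 148.08°.

≈ 22.4°S, 148.1°E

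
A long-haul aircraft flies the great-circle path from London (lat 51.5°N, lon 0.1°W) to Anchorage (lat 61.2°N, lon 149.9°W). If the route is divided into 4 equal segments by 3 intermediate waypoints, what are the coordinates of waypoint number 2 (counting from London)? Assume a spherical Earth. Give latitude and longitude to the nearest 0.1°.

Convert each endpoint to a unit vector on the sphere (x = cos φ cos λ, y = cos φ sin λ, z = sin φ).
The central angle between the endpoints is δ = arccos(p₁·p₂) ≈ 1.130 rad (64.7°).
Interpolate at f = 2/4 with slerp weights a = sin((1−f)δ)/sin δ ≈ 0.592, b = sin(fδ)/sin δ ≈ 0.592.
p = a·p₁ + b·p₂ ≈ (0.122, -0.144, 0.982); φ = arcsin(p_z) ≈ 79.14°, λ = atan2(p_y, p_x) ≈ -49.71°.

≈ lat 79.1°N, lon 49.7°W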